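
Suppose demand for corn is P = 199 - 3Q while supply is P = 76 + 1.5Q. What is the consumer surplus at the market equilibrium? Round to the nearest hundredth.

1120.67

Setting demand equal to supply, 123 = 4.5Q, so Q* = 27.3333 and P* = 117.
The demand choke price is 199, so CS = (1/2)(Q*)(199 - P*) = (1/2)(27.3333)(82) = 1120.6667.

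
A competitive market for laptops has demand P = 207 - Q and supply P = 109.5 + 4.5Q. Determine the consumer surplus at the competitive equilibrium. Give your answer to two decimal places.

157.13

Equilibrium: 207 - Q = 109.5 + 4.5Q, so Q* = 17.7273 and P* = 189.2727.
Consumer surplus is the triangle under demand above P*: (1/2)(17.7273)(207 - 189.2727) = (1/2)(17.7273)(17.7273) = 157.1281.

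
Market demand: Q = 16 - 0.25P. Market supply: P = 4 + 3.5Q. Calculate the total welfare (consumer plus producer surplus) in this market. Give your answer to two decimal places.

240.00

Rewriting demand in inverse form: P = 64 - 4Q.
Set 64 - 4Q = 4 + 3.5Q, which gives 60 = 7.5Q, so Q* = 8 and P* = 64 - 4(8) = 32.
CS = (1/2)(8)(32) = 128 and PS = (1/2)(8)(28) = 112, so total surplus = 240.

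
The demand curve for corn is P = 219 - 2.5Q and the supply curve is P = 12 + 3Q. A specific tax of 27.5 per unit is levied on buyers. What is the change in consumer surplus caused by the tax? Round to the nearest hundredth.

-439.20

Pre-tax equilibrium: 219 - 2.5Q = 12 + 3Q gives Q* = 37.6364, P* = 124.9091.
With the tax, buyers' net willingness to pay falls by 27.5: (219 - 27.5) - 2.5Q = 12 + 3Q, so Q_t = 32.6364. Buyers pay P_b = 137.4091; sellers receive P_s = P_b - 27.5 = 109.9091.
CS falls from (1/2)(37.6364)(94.0909) = 1770.6198 to (1/2)(32.6364)(81.5909) = 1331.4153, a change of -439.2045.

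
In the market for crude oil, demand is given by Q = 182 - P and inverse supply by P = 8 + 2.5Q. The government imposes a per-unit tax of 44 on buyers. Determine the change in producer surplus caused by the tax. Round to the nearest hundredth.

-1364.90

Rewriting demand in inverse form: P = 182 - Q.
Without the tax, 182 - Q = 8 + 2.5Q so Q* = 49.7143 and P* = 132.2857.
A tax on buyers shifts demand down by 44: (182 - 44) - Q = 8 + 2.5Q, so Q_t = 37.1429. Buyers pay P_b = 144.8571; sellers receive P_s = P_b - 44 = 100.8571.
Producers lose the trapezoid between P_s and P* out to Q_t plus the triangle from Q_t to Q*: change in PS = 1724.4898 - 3089.3878 = -1364.898.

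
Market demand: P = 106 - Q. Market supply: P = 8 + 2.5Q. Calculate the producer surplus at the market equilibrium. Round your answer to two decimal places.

980.00

Set 106 - Q = 8 + 2.5Q, which gives 98 = 3.5Q, so Q* = 28 and P* = 106 - (28) = 78.
Producer surplus is the triangle above supply below P*: (1/2)(28)(78 - 8) = (1/2)(28)(70) = 980.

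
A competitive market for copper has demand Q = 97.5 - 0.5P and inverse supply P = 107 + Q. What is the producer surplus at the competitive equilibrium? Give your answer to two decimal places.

Rewriting demand in inverse form: P = 195 - 2Q.
Set 195 - 2Q = 107 + Q, which gives 88 = 3Q, so Q* = 29.3333 and P* = 195 - 2(29.3333) = 136.3333.
PS is the area between P* and the supply curve from 0 to Q*: (1/2)(29.3333)(29.3333) = 430.2222.

430.22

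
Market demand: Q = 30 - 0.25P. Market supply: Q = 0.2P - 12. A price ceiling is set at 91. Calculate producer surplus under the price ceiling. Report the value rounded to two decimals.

96.10

Rewriting demand in inverse form: P = 120 - 4Q.
Rewriting supply in inverse form: P = 60 + 5Q.
Without the control, 120 - 4Q = 60 + 5Q so Q* = 6.6667 and P* = 93.3333.
At P = 91, sellers supply (91 - 60)/5 = 6.2 while buyers want more, so the quantity traded is 6.2 at price 91.
PS is the triangle above supply below 91: (1/2)(6.2)(91 - 60) = 96.1.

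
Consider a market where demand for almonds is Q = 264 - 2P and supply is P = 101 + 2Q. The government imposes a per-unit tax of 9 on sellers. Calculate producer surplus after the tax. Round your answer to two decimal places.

77.44

Rewriting demand in inverse form: P = 132 - 0.5Q.
Without the tax, 132 - 0.5Q = 101 + 2Q so Q* = 12.4 and P* = 125.8.
With the tax, sellers need 9 more per unit: 132 - 0.5Q = 101 + 2Q + 9, so Q_t = 8.8. Buyers pay P_b = 127.6; sellers receive P_s = P_b - 9 = 118.6.
PS = (1/2)(Q_t)(P_s - 101) = (1/2)(8.8)(17.6) = 77.44.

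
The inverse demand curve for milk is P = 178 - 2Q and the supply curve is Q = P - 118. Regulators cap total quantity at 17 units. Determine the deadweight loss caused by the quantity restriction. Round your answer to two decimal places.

13.50

Rewriting supply in inverse form: P = 118 + Q.
Unrestricted equilibrium: Q* = (178 - 118)/(2 + 1) = 20.
At Q = 17 the demand price is 178 - 2(17) = 144 and the supply price is 118 + (17) = 135.
DWL = (1/2)(gap between curves at 17) x (Q* - 17) = (1/2)(9)(3) = 13.5.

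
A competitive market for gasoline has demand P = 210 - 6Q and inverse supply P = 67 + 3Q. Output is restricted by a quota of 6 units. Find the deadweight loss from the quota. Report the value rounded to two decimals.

440.06

Unrestricted equilibrium: Q* = (210 - 67)/(6 + 3) = 15.8889.
At Q = 6 the demand price is 210 - 6(6) = 174 and the supply price is 67 + 3(6) = 85.
DWL = (1/2)(gap between curves at 6) x (Q* - 6) = (1/2)(89)(9.8889) = 440.0556.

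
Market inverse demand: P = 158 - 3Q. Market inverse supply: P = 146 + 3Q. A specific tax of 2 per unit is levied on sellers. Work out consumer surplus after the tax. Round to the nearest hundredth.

Without the tax, 158 - 3Q = 146 + 3Q so Q* = 2 and P* = 152.
A tax on sellers shifts supply up by 2: 158 - 3Q = 146 + 3Q + 2, so Q_t = 1.6667. Buyers pay P_b = 153; sellers receive P_s = P_b - 2 = 151.
Consumer surplus is the triangle under demand above P_b: (1/2)(1.6667)(158 - 153) = 4.1667.

4.17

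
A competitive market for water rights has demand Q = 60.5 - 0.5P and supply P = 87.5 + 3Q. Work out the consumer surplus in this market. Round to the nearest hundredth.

Rewriting demand in inverse form: P = 121 - 2Q.
Equilibrium: 121 - 2Q = 87.5 + 3Q, so Q* = 6.7 and P* = 107.6.
The demand choke price is 121, so CS = (1/2)(Q*)(121 - P*) = (1/2)(6.7)(13.4) = 44.89.

44.89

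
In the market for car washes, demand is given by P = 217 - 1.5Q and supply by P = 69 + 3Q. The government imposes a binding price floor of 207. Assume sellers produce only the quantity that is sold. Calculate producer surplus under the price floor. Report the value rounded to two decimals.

Free-market equilibrium: 217 - 1.5Q = 69 + 3Q gives Q* = 32.8889, P* = 167.6667.
At the floor price 207, quantity demanded is (217 - 207)/1.5 = 6.6667; demand is the short side, so Q = 6.6667 trades at P = 207.
The supply price at Q = 6.6667 is 89. PS is the trapezoid between 207 and supply over [0, 6.6667]: (1/2)[(207 - 69) + (207 - 89)](6.6667) = 853.3333.

853.33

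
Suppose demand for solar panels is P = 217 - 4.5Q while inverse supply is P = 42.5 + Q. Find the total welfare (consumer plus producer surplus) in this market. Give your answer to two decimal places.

Setting demand equal to supply, 174.5 = 5.5Q, so Q* = 31.7273 and P* = 74.2273.
CS = (1/2)(31.7273)(142.7727) = 2264.8946 and PS = (1/2)(31.7273)(31.7273) = 503.3099, so total surplus = 2768.2045.

2768.20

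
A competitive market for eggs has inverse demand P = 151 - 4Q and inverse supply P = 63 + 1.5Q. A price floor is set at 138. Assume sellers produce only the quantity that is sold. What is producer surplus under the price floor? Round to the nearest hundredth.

Free-market equilibrium: 151 - 4Q = 63 + 1.5Q gives Q* = 16, P* = 87.
At P = 138, buyers demand (151 - 138)/4 = 3.25 while sellers would supply more, so the quantity traded is 3.25 at price 138.
The supply price at Q = 3.25 is 67.875. PS is the trapezoid between 138 and supply over [0, 3.25]: (1/2)[(138 - 63) + (138 - 67.875)](3.25) = 235.8281.

235.83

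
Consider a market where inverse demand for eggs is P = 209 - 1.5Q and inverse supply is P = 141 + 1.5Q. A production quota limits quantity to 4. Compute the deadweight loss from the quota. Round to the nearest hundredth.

Unrestricted equilibrium: Q* = (209 - 141)/(1.5 + 1.5) = 22.6667.
At Q = 4 the demand price is 209 - 1.5(4) = 203 and the supply price is 141 + 1.5(4) = 147.
Deadweight loss is the triangle between the curves from 4 to 22.6667: (1/2)(203 - 147)(22.6667 - 4) = 522.6667.

522.67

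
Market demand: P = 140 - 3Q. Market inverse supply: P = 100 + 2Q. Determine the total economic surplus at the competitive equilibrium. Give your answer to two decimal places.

Set 140 - 3Q = 100 + 2Q, which gives 40 = 5Q, so Q* = 8 and P* = 140 - 3(8) = 116.
Total surplus is the full triangle between the curves from 0 to Q*: (1/2)(8)(140 - 100) = 160.

160.00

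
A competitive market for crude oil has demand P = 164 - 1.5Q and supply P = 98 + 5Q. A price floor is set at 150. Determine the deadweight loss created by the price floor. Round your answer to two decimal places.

2.19

Without the control, 164 - 1.5Q = 98 + 5Q so Q* = 10.1538 and P* = 148.7692.
At the floor price 150, quantity demanded is (164 - 150)/1.5 = 9.3333; demand is the short side, so Q = 9.3333 trades at P = 150.
At Q = 9.3333 the demand price is 150 and the supply price is 144.6667. Deadweight loss is the triangle between the curves from 9.3333 to 10.1538: (1/2)(150 - 144.6667)(10.1538 - 9.3333) = 2.188.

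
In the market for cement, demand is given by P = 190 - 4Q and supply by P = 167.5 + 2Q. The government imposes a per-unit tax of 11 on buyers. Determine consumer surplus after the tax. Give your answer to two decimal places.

Pre-tax equilibrium: 190 - 4Q = 167.5 + 2Q gives Q* = 3.75, P* = 175.
A tax on buyers shifts demand down by 11: (190 - 11) - 4Q = 167.5 + 2Q, so Q_t = 1.9167. Buyers pay P_b = 182.3333; sellers receive P_s = P_b - 11 = 171.3333.
CS = (1/2)(Q_t)(190 - P_b) = (1/2)(1.9167)(7.6667) = 7.3472.

7.35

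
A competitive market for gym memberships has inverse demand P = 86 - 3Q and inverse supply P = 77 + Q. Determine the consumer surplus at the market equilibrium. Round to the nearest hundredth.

7.59

Setting demand equal to supply, 9 = 4Q, so Q* = 2.25 and P* = 79.25.
The demand choke price is 86, so CS = (1/2)(Q*)(86 - P*) = (1/2)(2.25)(6.75) = 7.5938.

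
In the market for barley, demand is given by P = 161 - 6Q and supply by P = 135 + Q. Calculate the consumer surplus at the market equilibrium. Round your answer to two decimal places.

41.39

Setting demand equal to supply, 26 = 7Q, so Q* = 3.7143 and P* = 138.7143.
CS is the area between the demand curve and P* from 0 to Q*: (1/2)(3.7143)(22.2857) = 41.3878.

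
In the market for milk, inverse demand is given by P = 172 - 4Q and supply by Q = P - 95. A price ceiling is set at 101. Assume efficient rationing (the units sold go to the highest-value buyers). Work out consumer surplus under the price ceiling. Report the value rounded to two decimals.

354.00

Rewriting supply in inverse form: P = 95 + Q.
Without the control, 172 - 4Q = 95 + Q so Q* = 15.4 and P* = 110.4.
At P = 101, sellers supply (101 - 95)/1 = 6 while buyers want more, so the quantity traded is 6 at price 101.
The demand price at Q = 6 is 148. CS is the trapezoid between demand and 101 over [0, 6]: (1/2)[(172 - 101) + (148 - 101)](6) = 354.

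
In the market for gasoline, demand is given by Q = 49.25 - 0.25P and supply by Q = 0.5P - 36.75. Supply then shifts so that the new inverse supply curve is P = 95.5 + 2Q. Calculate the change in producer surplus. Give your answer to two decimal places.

-137.50

Rewriting demand in inverse form: P = 197 - 4Q.
Rewriting supply in inverse form: P = 73.5 + 2Q.
Initial equilibrium: Q_0 = 20.5833, P_0 = 114.6667; CS_0 = (1/2)(20.5833)(82.3333) = 847.3472, PS_0 = (1/2)(20.5833)(41.1667) = 423.6736.
New equilibrium: 197 - 4Q = 95.5 + 2Q gives Q_1 = 16.9167, P_1 = 129.3333; CS_1 = 572.3472, PS_1 = 286.1736.
Change in producer surplus = 286.1736 - 423.6736 = -137.5.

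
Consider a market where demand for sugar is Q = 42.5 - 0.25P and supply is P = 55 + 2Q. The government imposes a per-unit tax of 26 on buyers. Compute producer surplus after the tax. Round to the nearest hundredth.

Rewriting demand in inverse form: P = 170 - 4Q.
Without the tax, 170 - 4Q = 55 + 2Q so Q* = 19.1667 and P* = 93.3333.
A tax on buyers shifts demand down by 26: (170 - 26) - 4Q = 55 + 2Q, so Q_t = 14.8333. Buyers pay P_b = 110.6667; sellers receive P_s = P_b - 26 = 84.6667.
Producer surplus is the triangle above supply below P_s: (1/2)(14.8333)(84.6667 - 55) = 220.0278.

220.03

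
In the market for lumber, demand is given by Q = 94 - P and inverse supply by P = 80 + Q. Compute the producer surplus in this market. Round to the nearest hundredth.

24.50

Rewriting demand in inverse form: P = 94 - Q.
Set 94 - Q = 80 + Q, which gives 14 = 2Q, so Q* = 7 and P* = 94 - (7) = 87.
PS is the area between P* and the supply curve from 0 to Q*: (1/2)(7)(7) = 24.5.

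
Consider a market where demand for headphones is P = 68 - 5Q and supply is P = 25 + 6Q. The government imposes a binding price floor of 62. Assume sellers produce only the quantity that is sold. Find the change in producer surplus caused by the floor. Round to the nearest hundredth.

Free-market equilibrium: 68 - 5Q = 25 + 6Q gives Q* = 3.9091, P* = 48.4545.
At the floor price 62, quantity demanded is (68 - 62)/5 = 1.2; demand is the short side, so Q = 1.2 trades at P = 62.
PS goes from (1/2)(3.9091)(23.4545) = 45.843 to 40.08 (computed as (62 - 25)(1.2) - (1/2)(6)(1.2)^2), a change of -5.763.

-5.76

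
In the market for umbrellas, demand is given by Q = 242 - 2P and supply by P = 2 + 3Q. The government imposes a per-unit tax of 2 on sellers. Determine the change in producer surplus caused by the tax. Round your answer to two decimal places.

Rewriting demand in inverse form: P = 121 - 0.5Q.
Without the tax, 121 - 0.5Q = 2 + 3Q so Q* = 34 and P* = 104.
With the tax, sellers need 2 more per unit: 121 - 0.5Q = 2 + 3Q + 2, so Q_t = 33.4286. Buyers pay P_b = 104.2857; sellers receive P_s = P_b - 2 = 102.2857.
Producers lose the trapezoid between P_s and P* out to Q_t plus the triangle from Q_t to Q*: change in PS = 1676.2041 - 1734 = -57.7959.

-57.80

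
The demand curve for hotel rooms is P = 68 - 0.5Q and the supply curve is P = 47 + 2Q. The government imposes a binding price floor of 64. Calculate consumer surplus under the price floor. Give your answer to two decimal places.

Free-market equilibrium: 68 - 0.5Q = 47 + 2Q gives Q* = 8.4, P* = 63.8.
At P = 64, buyers demand (68 - 64)/0.5 = 8 while sellers would supply more, so the quantity traded is 8 at price 64.
CS is the triangle under demand above 64: (1/2)(8)(68 - 64) = 16.

16.00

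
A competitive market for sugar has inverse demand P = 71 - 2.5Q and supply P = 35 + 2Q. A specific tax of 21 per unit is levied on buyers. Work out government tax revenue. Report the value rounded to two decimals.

70.00

Without the tax, 71 - 2.5Q = 35 + 2Q so Q* = 8 and P* = 51.
With the tax, buyers' net willingness to pay falls by 21: (71 - 21) - 2.5Q = 35 + 2Q, so Q_t = 3.3333. Buyers pay P_b = 62.6667; sellers receive P_s = P_b - 21 = 41.6667.
Revenue is the tax times quantity traded: 21 x 3.3333 = 70.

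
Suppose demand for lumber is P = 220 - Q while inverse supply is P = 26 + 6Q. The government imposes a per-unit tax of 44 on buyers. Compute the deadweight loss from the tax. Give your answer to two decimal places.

Pre-tax equilibrium: 220 - Q = 26 + 6Q gives Q* = 27.7143, P* = 192.2857.
A tax on buyers shifts demand down by 44: (220 - 44) - Q = 26 + 6Q, so Q_t = 21.4286. Buyers pay P_b = 198.5714; sellers receive P_s = P_b - 44 = 154.5714.
The welfare triangle lost has base Q* - Q_t = 6.2857 and height t = 44, so DWL = (1/2)(6.2857)(44) = 138.2857.

138.29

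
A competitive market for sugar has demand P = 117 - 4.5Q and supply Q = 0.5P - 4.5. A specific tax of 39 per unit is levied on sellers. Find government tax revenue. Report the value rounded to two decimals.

Rewriting supply in inverse form: P = 9 + 2Q.
Without the tax, 117 - 4.5Q = 9 + 2Q so Q* = 16.6154 and P* = 42.2308.
With the tax, sellers need 39 more per unit: 117 - 4.5Q = 9 + 2Q + 39, so Q_t = 10.6154. Buyers pay P_b = 69.2308; sellers receive P_s = P_b - 39 = 30.2308.
Tax revenue = t x Q_t = 39 x 10.6154 = 414.

414.00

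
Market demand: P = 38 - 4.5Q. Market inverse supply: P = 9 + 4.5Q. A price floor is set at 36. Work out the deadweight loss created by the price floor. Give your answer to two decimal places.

Without the control, 38 - 4.5Q = 9 + 4.5Q so Q* = 3.2222 and P* = 23.5.
At P = 36, buyers demand (38 - 36)/4.5 = 0.4444 while sellers would supply more, so the quantity traded is 0.4444 at price 36.
The lost-trades triangle has base Q* - 0.4444 = 2.7778 and height equal to the gap between the curves at Q = 0.4444, which is 36 - 11 = 25. DWL = (1/2)(2.7778)(25) = 34.7222.

34.72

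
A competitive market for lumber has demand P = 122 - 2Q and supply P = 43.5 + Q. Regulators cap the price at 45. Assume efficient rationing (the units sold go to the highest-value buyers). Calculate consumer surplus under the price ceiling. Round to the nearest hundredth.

Without the control, 122 - 2Q = 43.5 + Q so Q* = 26.1667 and P* = 69.6667.
At the ceiling price 45, quantity supplied is (45 - 43.5)/1 = 1.5; supply is the short side, so Q = 1.5 trades at P = 45.
The demand price at Q = 1.5 is 119. CS is the trapezoid between demand and 45 over [0, 1.5]: (1/2)[(122 - 45) + (119 - 45)](1.5) = 113.25.

113.25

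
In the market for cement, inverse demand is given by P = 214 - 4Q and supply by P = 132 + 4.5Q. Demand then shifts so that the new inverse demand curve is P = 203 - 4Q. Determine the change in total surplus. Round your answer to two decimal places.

-99.00

Initial equilibrium: Q_0 = 9.6471, P_0 = 175.4118; CS_0 = (1/2)(9.6471)(38.5882) = 186.1315, PS_0 = (1/2)(9.6471)(43.4118) = 209.3979.
New equilibrium: 203 - 4Q = 132 + 4.5Q gives Q_1 = 8.3529, P_1 = 169.5882; CS_1 = 139.5433, PS_1 = 156.9862.
Change in total surplus = (139.5433 + 156.9862) - (186.1315 + 209.3979) = -99.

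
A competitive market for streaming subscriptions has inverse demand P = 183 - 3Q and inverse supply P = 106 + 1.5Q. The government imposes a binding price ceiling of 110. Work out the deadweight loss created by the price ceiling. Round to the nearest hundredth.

Without the control, 183 - 3Q = 106 + 1.5Q so Q* = 17.1111 and P* = 131.6667.
At P = 110, sellers supply (110 - 106)/1.5 = 2.6667 while buyers want more, so the quantity traded is 2.6667 at price 110.
At Q = 2.6667 the demand price is 175 and the supply price is 110. Deadweight loss is the triangle between the curves from 2.6667 to 17.1111: (1/2)(175 - 110)(17.1111 - 2.6667) = 469.4444.

469.44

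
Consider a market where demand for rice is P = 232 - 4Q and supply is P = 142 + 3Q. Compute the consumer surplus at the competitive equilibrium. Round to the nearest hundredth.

330.61

Equilibrium: 232 - 4Q = 142 + 3Q, so Q* = 12.8571 and P* = 180.5714.
The demand choke price is 232, so CS = (1/2)(Q*)(232 - P*) = (1/2)(12.8571)(51.4286) = 330.6122.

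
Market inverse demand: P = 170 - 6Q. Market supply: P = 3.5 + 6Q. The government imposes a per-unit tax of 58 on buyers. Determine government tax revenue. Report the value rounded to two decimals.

524.42

Pre-tax equilibrium: 170 - 6Q = 3.5 + 6Q gives Q* = 13.875, P* = 86.75.
With the tax, buyers' net willingness to pay falls by 58: (170 - 58) - 6Q = 3.5 + 6Q, so Q_t = 9.0417. Buyers pay P_b = 115.75; sellers receive P_s = P_b - 58 = 57.75.
Revenue is the tax times quantity traded: 58 x 9.0417 = 524.4167.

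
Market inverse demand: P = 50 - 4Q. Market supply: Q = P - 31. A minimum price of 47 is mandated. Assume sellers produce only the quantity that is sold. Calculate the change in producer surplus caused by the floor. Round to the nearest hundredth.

Rewriting supply in inverse form: P = 31 + Q.
Without the control, 50 - 4Q = 31 + Q so Q* = 3.8 and P* = 34.8.
At P = 47, buyers demand (50 - 47)/4 = 0.75 while sellers would supply more, so the quantity traded is 0.75 at price 47.
PS goes from (1/2)(3.8)(3.8) = 7.22 to 11.7188 (computed as (47 - 31)(0.75) - (1/2)(1)(0.75)^2), a change of 4.4988.

4.50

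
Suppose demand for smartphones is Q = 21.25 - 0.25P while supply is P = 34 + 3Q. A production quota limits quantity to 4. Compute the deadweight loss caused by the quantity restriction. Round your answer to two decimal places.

Rewriting demand in inverse form: P = 85 - 4Q.
Unrestricted equilibrium: Q* = (85 - 34)/(4 + 3) = 7.2857.
At Q = 4 the demand price is 85 - 4(4) = 69 and the supply price is 34 + 3(4) = 46.
Deadweight loss is the triangle between the curves from 4 to 7.2857: (1/2)(69 - 46)(7.2857 - 4) = 37.7857.

37.79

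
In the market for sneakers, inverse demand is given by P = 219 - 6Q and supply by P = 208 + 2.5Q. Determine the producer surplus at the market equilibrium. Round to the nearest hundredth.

Equilibrium: 219 - 6Q = 208 + 2.5Q, so Q* = 1.2941 and P* = 211.2353.
PS is the area between P* and the supply curve from 0 to Q*: (1/2)(1.2941)(3.2353) = 2.0934.

2.09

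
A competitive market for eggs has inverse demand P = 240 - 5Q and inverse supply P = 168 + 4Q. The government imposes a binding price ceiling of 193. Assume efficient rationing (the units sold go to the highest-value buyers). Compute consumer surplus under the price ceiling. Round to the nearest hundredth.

Without the control, 240 - 5Q = 168 + 4Q so Q* = 8 and P* = 200.
At P = 193, sellers supply (193 - 168)/4 = 6.25 while buyers want more, so the quantity traded is 6.25 at price 193.
The demand price at Q = 6.25 is 208.75. CS is the trapezoid between demand and 193 over [0, 6.25]: (1/2)[(240 - 193) + (208.75 - 193)](6.25) = 196.0938.

196.09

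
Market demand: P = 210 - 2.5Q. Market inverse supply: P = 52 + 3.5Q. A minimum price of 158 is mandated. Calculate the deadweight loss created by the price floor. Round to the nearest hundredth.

91.85

Free-market equilibrium: 210 - 2.5Q = 52 + 3.5Q gives Q* = 26.3333, P* = 144.1667.
At the floor price 158, quantity demanded is (210 - 158)/2.5 = 20.8; demand is the short side, so Q = 20.8 trades at P = 158.
At Q = 20.8 the demand price is 158 and the supply price is 124.8. Deadweight loss is the triangle between the curves from 20.8 to 26.3333: (1/2)(158 - 124.8)(26.3333 - 20.8) = 91.8533.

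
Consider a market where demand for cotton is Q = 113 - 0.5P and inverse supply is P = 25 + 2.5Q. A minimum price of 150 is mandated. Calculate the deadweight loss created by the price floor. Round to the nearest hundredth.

Rewriting demand in inverse form: P = 226 - 2Q.
Without the control, 226 - 2Q = 25 + 2.5Q so Q* = 44.6667 and P* = 136.6667.
At the floor price 150, quantity demanded is (226 - 150)/2 = 38; demand is the short side, so Q = 38 trades at P = 150.
The lost-trades triangle has base Q* - 38 = 6.6667 and height equal to the gap between the curves at Q = 38, which is 150 - 120 = 30. DWL = (1/2)(6.6667)(30) = 100.

100.00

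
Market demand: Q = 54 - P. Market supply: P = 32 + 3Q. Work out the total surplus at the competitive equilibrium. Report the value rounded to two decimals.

60.50

Rewriting demand in inverse form: P = 54 - Q.
Set 54 - Q = 32 + 3Q, which gives 22 = 4Q, so Q* = 5.5 and P* = 54 - (5.5) = 48.5.
CS = (1/2)(5.5)(5.5) = 15.125 and PS = (1/2)(5.5)(16.5) = 45.375, so total surplus = 60.5.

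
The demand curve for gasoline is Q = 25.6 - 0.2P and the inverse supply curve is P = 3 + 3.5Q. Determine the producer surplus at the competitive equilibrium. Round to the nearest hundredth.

378.46

Rewriting demand in inverse form: P = 128 - 5Q.
Set 128 - 5Q = 3 + 3.5Q, which gives 125 = 8.5Q, so Q* = 14.7059 and P* = 128 - 5(14.7059) = 54.4706.
Producer surplus is the triangle above supply below P*: (1/2)(14.7059)(54.4706 - 3) = (1/2)(14.7059)(51.4706) = 378.4602.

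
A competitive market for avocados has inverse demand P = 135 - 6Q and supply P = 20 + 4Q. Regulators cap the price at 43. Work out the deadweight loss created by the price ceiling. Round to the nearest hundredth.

Free-market equilibrium: 135 - 6Q = 20 + 4Q gives Q* = 11.5, P* = 66.
At P = 43, sellers supply (43 - 20)/4 = 5.75 while buyers want more, so the quantity traded is 5.75 at price 43.
The lost-trades triangle has base Q* - 5.75 = 5.75 and height equal to the gap between the curves at Q = 5.75, which is 100.5 - 43 = 57.5. DWL = (1/2)(5.75)(57.5) = 165.3125.

165.31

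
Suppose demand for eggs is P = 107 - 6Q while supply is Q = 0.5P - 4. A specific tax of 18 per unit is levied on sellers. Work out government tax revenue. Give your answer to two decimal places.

182.25

Rewriting supply in inverse form: P = 8 + 2Q.
Pre-tax equilibrium: 107 - 6Q = 8 + 2Q gives Q* = 12.375, P* = 32.75.
With the tax, sellers need 18 more per unit: 107 - 6Q = 8 + 2Q + 18, so Q_t = 10.125. Buyers pay P_b = 46.25; sellers receive P_s = P_b - 18 = 28.25.
Tax revenue = t x Q_t = 18 x 10.125 = 182.25.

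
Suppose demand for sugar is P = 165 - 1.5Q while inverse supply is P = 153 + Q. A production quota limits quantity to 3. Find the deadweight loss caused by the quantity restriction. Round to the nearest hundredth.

4.05

Unrestricted equilibrium: Q* = (165 - 153)/(1.5 + 1) = 4.8.
At Q = 3 the demand price is 165 - 1.5(3) = 160.5 and the supply price is 153 + (3) = 156.
DWL = (1/2)(gap between curves at 3) x (Q* - 3) = (1/2)(4.5)(1.8) = 4.05.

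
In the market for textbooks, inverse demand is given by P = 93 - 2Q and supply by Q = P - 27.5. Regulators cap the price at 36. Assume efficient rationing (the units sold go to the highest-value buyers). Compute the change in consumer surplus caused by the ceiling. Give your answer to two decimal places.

-64.44

Rewriting supply in inverse form: P = 27.5 + Q.
Free-market equilibrium: 93 - 2Q = 27.5 + Q gives Q* = 21.8333, P* = 49.3333.
At the ceiling price 36, quantity supplied is (36 - 27.5)/1 = 8.5; supply is the short side, so Q = 8.5 trades at P = 36.
CS goes from (1/2)(21.8333)(43.6667) = 476.6944 to 412.25 (computed as (93 - 36)(8.5) - (1/2)(2)(8.5)^2), a change of -64.4444.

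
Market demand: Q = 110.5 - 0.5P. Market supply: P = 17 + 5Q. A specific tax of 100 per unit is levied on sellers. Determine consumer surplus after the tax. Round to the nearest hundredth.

220.73

Rewriting demand in inverse form: P = 221 - 2Q.
Without the tax, 221 - 2Q = 17 + 5Q so Q* = 29.1429 and P* = 162.7143.
A tax on sellers shifts supply up by 100: 221 - 2Q = 17 + 5Q + 100, so Q_t = 14.8571. Buyers pay P_b = 191.2857; sellers receive P_s = P_b - 100 = 91.2857.
Consumer surplus is the triangle under demand above P_b: (1/2)(14.8571)(221 - 191.2857) = 220.7347.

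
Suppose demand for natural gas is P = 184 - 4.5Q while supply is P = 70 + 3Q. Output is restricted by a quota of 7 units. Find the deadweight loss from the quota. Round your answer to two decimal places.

252.15

Unrestricted equilibrium: Q* = (184 - 70)/(4.5 + 3) = 15.2.
At Q = 7 the demand price is 184 - 4.5(7) = 152.5 and the supply price is 70 + 3(7) = 91.
Deadweight loss is the triangle between the curves from 7 to 15.2: (1/2)(152.5 - 91)(15.2 - 7) = 252.15.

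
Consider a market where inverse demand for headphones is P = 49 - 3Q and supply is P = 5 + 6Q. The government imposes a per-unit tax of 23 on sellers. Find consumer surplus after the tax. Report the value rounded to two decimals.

8.17

Without the tax, 49 - 3Q = 5 + 6Q so Q* = 4.8889 and P* = 34.3333.
With the tax, sellers need 23 more per unit: 49 - 3Q = 5 + 6Q + 23, so Q_t = 2.3333. Buyers pay P_b = 42; sellers receive P_s = P_b - 23 = 19.
Consumer surplus is the triangle under demand above P_b: (1/2)(2.3333)(49 - 42) = 8.1667.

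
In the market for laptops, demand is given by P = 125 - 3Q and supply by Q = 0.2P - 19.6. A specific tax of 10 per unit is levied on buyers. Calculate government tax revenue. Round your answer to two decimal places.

21.25

Rewriting supply in inverse form: P = 98 + 5Q.
Pre-tax equilibrium: 125 - 3Q = 98 + 5Q gives Q* = 3.375, P* = 114.875.
With the tax, buyers' net willingness to pay falls by 10: (125 - 10) - 3Q = 98 + 5Q, so Q_t = 2.125. Buyers pay P_b = 118.625; sellers receive P_s = P_b - 10 = 108.625.
Revenue is the tax times quantity traded: 10 x 2.125 = 21.25.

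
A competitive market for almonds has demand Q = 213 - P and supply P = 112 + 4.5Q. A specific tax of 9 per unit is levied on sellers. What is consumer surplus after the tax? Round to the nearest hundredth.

139.90

Rewriting demand in inverse form: P = 213 - Q.
Pre-tax equilibrium: 213 - Q = 112 + 4.5Q gives Q* = 18.3636, P* = 194.6364.
A tax on sellers shifts supply up by 9: 213 - Q = 112 + 4.5Q + 9, so Q_t = 16.7273. Buyers pay P_b = 196.2727; sellers receive P_s = P_b - 9 = 187.2727.
Consumer surplus is the triangle under demand above P_b: (1/2)(16.7273)(213 - 196.2727) = 139.9008.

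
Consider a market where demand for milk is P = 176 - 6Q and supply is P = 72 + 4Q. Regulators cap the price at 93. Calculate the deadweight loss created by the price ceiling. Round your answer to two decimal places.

132.61

Without the control, 176 - 6Q = 72 + 4Q so Q* = 10.4 and P* = 113.6.
At the ceiling price 93, quantity supplied is (93 - 72)/4 = 5.25; supply is the short side, so Q = 5.25 trades at P = 93.
The lost-trades triangle has base Q* - 5.25 = 5.15 and height equal to the gap between the curves at Q = 5.25, which is 144.5 - 93 = 51.5. DWL = (1/2)(5.15)(51.5) = 132.6125.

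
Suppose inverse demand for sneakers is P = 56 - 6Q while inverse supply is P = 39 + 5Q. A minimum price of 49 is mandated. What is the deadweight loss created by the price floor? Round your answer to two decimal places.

Free-market equilibrium: 56 - 6Q = 39 + 5Q gives Q* = 1.5455, P* = 46.7273.
At P = 49, buyers demand (56 - 49)/6 = 1.1667 while sellers would supply more, so the quantity traded is 1.1667 at price 49.
The lost-trades triangle has base Q* - 1.1667 = 0.3788 and height equal to the gap between the curves at Q = 1.1667, which is 49 - 44.8333 = 4.1667. DWL = (1/2)(0.3788)(4.1667) = 0.7891.

0.79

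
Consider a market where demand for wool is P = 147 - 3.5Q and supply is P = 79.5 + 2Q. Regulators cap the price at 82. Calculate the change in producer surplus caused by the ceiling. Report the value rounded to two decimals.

-149.06

Free-market equilibrium: 147 - 3.5Q = 79.5 + 2Q gives Q* = 12.2727, P* = 104.0455.
At the ceiling price 82, quantity supplied is (82 - 79.5)/2 = 1.25; supply is the short side, so Q = 1.25 trades at P = 82.
PS goes from (1/2)(12.2727)(24.5455) = 150.6198 to 1.5625 (computed as (82 - 79.5)(1.25) - (1/2)(2)(1.25)^2), a change of -149.0573.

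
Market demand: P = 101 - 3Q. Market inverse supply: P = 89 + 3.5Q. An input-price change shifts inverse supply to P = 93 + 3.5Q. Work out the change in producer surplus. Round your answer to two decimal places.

Initial equilibrium: Q_0 = 1.8462, P_0 = 95.4615; CS_0 = (1/2)(1.8462)(5.5385) = 5.1124, PS_0 = (1/2)(1.8462)(6.4615) = 5.9645.
New equilibrium: 101 - 3Q = 93 + 3.5Q gives Q_1 = 1.2308, P_1 = 97.3077; CS_1 = 2.2722, PS_1 = 2.6509.
Change in producer surplus = 2.6509 - 5.9645 = -3.3136.

-3.31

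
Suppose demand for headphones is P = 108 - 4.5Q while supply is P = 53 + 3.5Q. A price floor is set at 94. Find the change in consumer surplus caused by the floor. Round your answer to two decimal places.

-84.57

Free-market equilibrium: 108 - 4.5Q = 53 + 3.5Q gives Q* = 6.875, P* = 77.0625.
At the floor price 94, quantity demanded is (108 - 94)/4.5 = 3.1111; demand is the short side, so Q = 3.1111 trades at P = 94.
CS goes from (1/2)(6.875)(30.9375) = 106.3477 to 21.7778 (computed as (108 - 94)(3.1111) - (1/2)(4.5)(3.1111)^2), a change of -84.5699.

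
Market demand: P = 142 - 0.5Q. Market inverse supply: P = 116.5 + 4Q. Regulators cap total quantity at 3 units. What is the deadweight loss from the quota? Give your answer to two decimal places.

16.00

Without the quota, 142 - 0.5Q = 116.5 + 4Q gives Q* = 5.6667.
At Q = 3 the demand price is 142 - 0.5(3) = 140.5 and the supply price is 116.5 + 4(3) = 128.5.
Deadweight loss is the triangle between the curves from 3 to 5.6667: (1/2)(140.5 - 128.5)(5.6667 - 3) = 16.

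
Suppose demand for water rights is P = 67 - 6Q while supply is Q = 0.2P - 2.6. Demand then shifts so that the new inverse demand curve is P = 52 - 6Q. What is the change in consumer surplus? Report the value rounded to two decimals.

Rewriting supply in inverse form: P = 13 + 5Q.
Initial equilibrium: Q_0 = 4.9091, P_0 = 37.5455; CS_0 = (1/2)(4.9091)(29.4545) = 72.2975, PS_0 = (1/2)(4.9091)(24.5455) = 60.2479.
New equilibrium: 52 - 6Q = 13 + 5Q gives Q_1 = 3.5455, P_1 = 30.7273; CS_1 = 37.7107, PS_1 = 31.4256.
Change in consumer surplus = 37.7107 - 72.2975 = -34.5868.

-34.59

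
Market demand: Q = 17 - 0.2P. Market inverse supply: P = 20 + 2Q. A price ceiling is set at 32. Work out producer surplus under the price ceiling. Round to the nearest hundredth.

Rewriting demand in inverse form: P = 85 - 5Q.
Without the control, 85 - 5Q = 20 + 2Q so Q* = 9.2857 and P* = 38.5714.
At the ceiling price 32, quantity supplied is (32 - 20)/2 = 6; supply is the short side, so Q = 6 trades at P = 32.
PS is the triangle above supply below 32: (1/2)(6)(32 - 20) = 36.

36.00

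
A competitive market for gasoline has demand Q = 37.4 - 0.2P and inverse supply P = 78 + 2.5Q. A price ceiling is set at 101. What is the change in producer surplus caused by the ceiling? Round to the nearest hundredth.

-158.22

Rewriting demand in inverse form: P = 187 - 5Q.
Free-market equilibrium: 187 - 5Q = 78 + 2.5Q gives Q* = 14.5333, P* = 114.3333.
At P = 101, sellers supply (101 - 78)/2.5 = 9.2 while buyers want more, so the quantity traded is 9.2 at price 101.
PS goes from (1/2)(14.5333)(36.3333) = 264.0222 to 105.8 (computed as (101 - 78)(9.2) - (1/2)(2.5)(9.2)^2), a change of -158.2222.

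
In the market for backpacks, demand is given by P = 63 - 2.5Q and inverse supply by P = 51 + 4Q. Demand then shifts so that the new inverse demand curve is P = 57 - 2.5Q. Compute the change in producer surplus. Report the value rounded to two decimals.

Initial equilibrium: Q_0 = 1.8462, P_0 = 58.3846; CS_0 = (1/2)(1.8462)(4.6154) = 4.2604, PS_0 = (1/2)(1.8462)(7.3846) = 6.8166.
New equilibrium: 57 - 2.5Q = 51 + 4Q gives Q_1 = 0.9231, P_1 = 54.6923; CS_1 = 1.0651, PS_1 = 1.7041.
Change in producer surplus = 1.7041 - 6.8166 = -5.1124.

-5.11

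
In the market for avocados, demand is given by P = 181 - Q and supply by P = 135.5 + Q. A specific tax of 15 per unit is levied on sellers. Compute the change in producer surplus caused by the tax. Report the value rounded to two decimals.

Without the tax, 181 - Q = 135.5 + Q so Q* = 22.75 and P* = 158.25.
With the tax, sellers need 15 more per unit: 181 - Q = 135.5 + Q + 15, so Q_t = 15.25. Buyers pay P_b = 165.75; sellers receive P_s = P_b - 15 = 150.75.
PS falls from (1/2)(22.75)(22.75) = 258.7812 to (1/2)(15.25)(15.25) = 116.2812, a change of -142.5.

-142.50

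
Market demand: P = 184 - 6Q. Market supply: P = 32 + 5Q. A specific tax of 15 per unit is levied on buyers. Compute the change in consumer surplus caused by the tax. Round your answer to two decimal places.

Pre-tax equilibrium: 184 - 6Q = 32 + 5Q gives Q* = 13.8182, P* = 101.0909.
With the tax, buyers' net willingness to pay falls by 15: (184 - 15) - 6Q = 32 + 5Q, so Q_t = 12.4545. Buyers pay P_b = 109.2727; sellers receive P_s = P_b - 15 = 94.2727.
CS falls from (1/2)(13.8182)(82.9091) = 572.8264 to (1/2)(12.4545)(74.7273) = 465.3471, a change of -107.4793.

-107.48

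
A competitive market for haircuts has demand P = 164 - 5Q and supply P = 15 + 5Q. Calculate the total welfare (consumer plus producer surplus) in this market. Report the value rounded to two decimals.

1110.05

Equilibrium: 164 - 5Q = 15 + 5Q, so Q* = 14.9 and P* = 89.5.
Total surplus is the full triangle between the curves from 0 to Q*: (1/2)(14.9)(164 - 15) = 1110.05.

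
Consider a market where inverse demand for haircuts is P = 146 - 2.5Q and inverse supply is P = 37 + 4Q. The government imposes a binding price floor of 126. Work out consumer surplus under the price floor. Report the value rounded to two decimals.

Without the control, 146 - 2.5Q = 37 + 4Q so Q* = 16.7692 and P* = 104.0769.
At the floor price 126, quantity demanded is (146 - 126)/2.5 = 8; demand is the short side, so Q = 8 trades at P = 126.
CS is the triangle under demand above 126: (1/2)(8)(146 - 126) = 80.

80.00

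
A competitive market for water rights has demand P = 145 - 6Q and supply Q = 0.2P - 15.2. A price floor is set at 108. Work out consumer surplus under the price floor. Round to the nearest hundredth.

Rewriting supply in inverse form: P = 76 + 5Q.
Free-market equilibrium: 145 - 6Q = 76 + 5Q gives Q* = 6.2727, P* = 107.3636.
At P = 108, buyers demand (145 - 108)/6 = 6.1667 while sellers would supply more, so the quantity traded is 6.1667 at price 108.
CS is the triangle under demand above 108: (1/2)(6.1667)(145 - 108) = 114.0833.

114.08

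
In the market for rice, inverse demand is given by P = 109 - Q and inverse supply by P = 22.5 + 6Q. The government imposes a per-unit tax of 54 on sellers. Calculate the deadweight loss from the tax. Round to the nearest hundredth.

208.29

Without the tax, 109 - Q = 22.5 + 6Q so Q* = 12.3571 and P* = 96.6429.
With the tax, sellers need 54 more per unit: 109 - Q = 22.5 + 6Q + 54, so Q_t = 4.6429. Buyers pay P_b = 104.3571; sellers receive P_s = P_b - 54 = 50.3571.
Deadweight loss is the triangle between the curves from Q_t to Q*: (1/2)(12.3571 - 4.6429)(54) = 208.2857.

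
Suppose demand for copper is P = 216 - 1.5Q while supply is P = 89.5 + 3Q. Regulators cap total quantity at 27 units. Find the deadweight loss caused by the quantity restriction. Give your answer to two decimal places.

2.78

Unrestricted equilibrium: Q* = (216 - 89.5)/(1.5 + 3) = 28.1111.
At Q = 27 the demand price is 216 - 1.5(27) = 175.5 and the supply price is 89.5 + 3(27) = 170.5.
DWL = (1/2)(gap between curves at 27) x (Q* - 27) = (1/2)(5)(1.1111) = 2.7778.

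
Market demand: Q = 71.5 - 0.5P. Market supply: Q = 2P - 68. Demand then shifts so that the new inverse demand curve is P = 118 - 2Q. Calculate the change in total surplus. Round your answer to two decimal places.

Rewriting demand in inverse form: P = 143 - 2Q.
Rewriting supply in inverse form: P = 34 + 0.5Q.
Initial equilibrium: Q_0 = 43.6, P_0 = 55.8; CS_0 = (1/2)(43.6)(87.2) = 1900.96, PS_0 = (1/2)(43.6)(21.8) = 475.24.
New equilibrium: 118 - 2Q = 34 + 0.5Q gives Q_1 = 33.6, P_1 = 50.8; CS_1 = 1128.96, PS_1 = 282.24.
Change in total surplus = (1128.96 + 282.24) - (1900.96 + 475.24) = -965.

-965.00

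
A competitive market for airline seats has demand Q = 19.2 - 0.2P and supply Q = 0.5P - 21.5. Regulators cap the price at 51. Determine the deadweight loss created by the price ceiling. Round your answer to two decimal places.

44.64

Rewriting demand in inverse form: P = 96 - 5Q.
Rewriting supply in inverse form: P = 43 + 2Q.
Without the control, 96 - 5Q = 43 + 2Q so Q* = 7.5714 and P* = 58.1429.
At the ceiling price 51, quantity supplied is (51 - 43)/2 = 4; supply is the short side, so Q = 4 trades at P = 51.
The lost-trades triangle has base Q* - 4 = 3.5714 and height equal to the gap between the curves at Q = 4, which is 76 - 51 = 25. DWL = (1/2)(3.5714)(25) = 44.6429.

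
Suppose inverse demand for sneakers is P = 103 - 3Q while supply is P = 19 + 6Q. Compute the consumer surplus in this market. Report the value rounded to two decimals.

Equilibrium: 103 - 3Q = 19 + 6Q, so Q* = 9.3333 and P* = 75.
CS is the area between the demand curve and P* from 0 to Q*: (1/2)(9.3333)(28) = 130.6667.

130.67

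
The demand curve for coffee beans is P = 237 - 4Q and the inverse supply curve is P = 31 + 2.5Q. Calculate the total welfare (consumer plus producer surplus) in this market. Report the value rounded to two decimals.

Equilibrium: 237 - 4Q = 31 + 2.5Q, so Q* = 31.6923 and P* = 110.2308.
Total surplus is the full triangle between the curves from 0 to Q*: (1/2)(31.6923)(237 - 31) = 3264.3077.

3264.31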